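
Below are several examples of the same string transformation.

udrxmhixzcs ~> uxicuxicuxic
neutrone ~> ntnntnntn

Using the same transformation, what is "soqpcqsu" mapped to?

The transformation: keep one character in every 3, starting at position 1 (positions 1st, 4th, 7th, ...), then write the whole string 3 times in a row.
Starting from "soqpcqsu": after the first operation, "sps"; after the second, "spsspssps".

spsspssps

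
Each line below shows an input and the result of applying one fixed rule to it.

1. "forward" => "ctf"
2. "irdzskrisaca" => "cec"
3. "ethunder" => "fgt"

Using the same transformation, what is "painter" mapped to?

The pattern: shift every letter 2 places forward in the alphabet (wrapping around), then keep only the last 3 characters.
Working it through for "painter": intermediate "rckpvgt", final "vgt".

vgt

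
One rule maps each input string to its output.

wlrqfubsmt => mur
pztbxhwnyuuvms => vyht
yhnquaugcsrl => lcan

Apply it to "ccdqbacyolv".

Each output is the input with this applied: keep one character in every 3, starting at position 3 (positions 3rd, 6th, 9th, ...), then reverse the string.
Starting from "ccdqbacyolv": after the first operation, "dao"; after the second, "oad".

oad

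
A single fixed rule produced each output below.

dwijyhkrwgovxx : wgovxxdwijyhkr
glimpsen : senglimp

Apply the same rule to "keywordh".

rdhkeywo

The transformation: move the first character to the end, then swap the front and back halves of the string.
On "keywordh": the first step gives "eywordhk", and the second then gives "rdhkeywo".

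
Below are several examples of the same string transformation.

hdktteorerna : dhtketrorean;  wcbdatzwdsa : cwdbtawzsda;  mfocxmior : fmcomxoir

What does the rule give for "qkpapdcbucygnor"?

kqapdpbccugyonr

The transformation: swap each adjacent pair of characters (1↔2, 3↔4, ...).
Doing the same to "qkpapdcbucygnor": "kqapdpbccugyonr".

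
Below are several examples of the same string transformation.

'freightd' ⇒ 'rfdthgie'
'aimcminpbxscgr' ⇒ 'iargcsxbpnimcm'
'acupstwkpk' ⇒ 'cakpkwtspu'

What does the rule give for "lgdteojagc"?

glcgajoetd

Rule — reverse the string, then move the last 2 characters to the front (rotate right by 2).
Applying both steps to "lgdteojagc": "cgajoetdgl", then "glcgajoetd".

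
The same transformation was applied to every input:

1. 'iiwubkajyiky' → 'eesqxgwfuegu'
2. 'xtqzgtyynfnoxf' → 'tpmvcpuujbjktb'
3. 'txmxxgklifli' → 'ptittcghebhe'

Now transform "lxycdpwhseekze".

htuyzlsdoaagva

The pattern: shift every letter 4 places backward in the alphabet (wrapping around).
For "lxycdpwhseekze" the result is "htuyzlsdoaagva".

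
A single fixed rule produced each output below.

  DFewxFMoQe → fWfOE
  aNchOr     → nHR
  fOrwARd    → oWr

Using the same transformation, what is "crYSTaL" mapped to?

The pattern: flip the case of every letter, then keep every other character starting from the second (positions 2nd, 4th, 6th, ...).
Applying both steps to "crYSTaL": "CRystAl", then "RsA".

RsA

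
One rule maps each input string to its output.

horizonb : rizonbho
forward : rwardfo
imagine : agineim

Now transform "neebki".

ebkine

The pattern: move the first 2 characters to the end (rotate left by 2).
So "neebki" becomes "ebkine".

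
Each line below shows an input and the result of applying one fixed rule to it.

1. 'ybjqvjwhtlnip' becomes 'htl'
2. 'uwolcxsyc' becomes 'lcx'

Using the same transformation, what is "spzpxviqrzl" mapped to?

The transformation: delete the last 3 characters, then keep only the last 3 characters.
Applying that to "spzpxviqrzl" gives "viq".

viq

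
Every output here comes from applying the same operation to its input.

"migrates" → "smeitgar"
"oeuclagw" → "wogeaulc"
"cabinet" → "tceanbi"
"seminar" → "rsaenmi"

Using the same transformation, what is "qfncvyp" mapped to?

Each output is the input with this applied: reverse the string, then take characters alternately from the front and the back (1st, last, 2nd, 2nd-last, ...).
Working it through for "qfncvyp": intermediate "pyvcnfq", final "pqyfvnc".

pqyfvnc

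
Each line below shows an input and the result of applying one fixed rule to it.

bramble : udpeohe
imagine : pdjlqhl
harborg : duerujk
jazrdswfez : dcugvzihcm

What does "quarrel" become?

xduuhot

Looking at the pairs, the operation is to shift every letter 3 places forward in the alphabet (wrapping around), then move the first character to the end.
On "quarrel": the first step gives "txduuho", and the second then gives "xduuhot".
(Check on "bramble": → "eudpeoh" → "udpeohe" ✓)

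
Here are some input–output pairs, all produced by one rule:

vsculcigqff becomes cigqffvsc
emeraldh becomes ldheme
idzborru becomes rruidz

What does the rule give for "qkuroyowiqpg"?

yowiqpgqku

Each output is the input with this applied: move the first 3 characters to the end (rotate left by 3), then delete the first 2 characters.
Doing the same to "qkuroyowiqpg": "yowiqpgqku".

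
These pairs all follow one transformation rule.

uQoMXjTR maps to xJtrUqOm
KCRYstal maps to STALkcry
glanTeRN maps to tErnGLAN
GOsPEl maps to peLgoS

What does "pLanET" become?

NetPlA

Each output is the input with this applied: swap the front and back halves of the string, then flip the case of every letter.
"pLanET" → "NetPlA".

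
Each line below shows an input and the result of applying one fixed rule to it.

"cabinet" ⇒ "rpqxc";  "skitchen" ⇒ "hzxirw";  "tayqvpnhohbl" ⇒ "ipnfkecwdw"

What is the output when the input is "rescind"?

gthrx

What's happening: delete the last 2 characters, then shift every letter 11 places backward in the alphabet (wrapping around).
For "rescind", step one produces "resci"; step two turns that into "gthrx".
(Check on "cabinet": → "cabin" → "rpqxc" ✓)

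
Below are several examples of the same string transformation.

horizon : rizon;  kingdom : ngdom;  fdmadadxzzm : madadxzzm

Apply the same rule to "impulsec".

The pattern: delete the first 2 characters.
So "impulsec" becomes "pulsec".

pulsec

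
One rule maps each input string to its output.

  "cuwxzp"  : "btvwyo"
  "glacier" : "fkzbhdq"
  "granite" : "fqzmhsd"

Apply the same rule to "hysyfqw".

Each output is the input with this applied: shift every letter 1 place backward in the alphabet (wrapping around).
Applying that to "hysyfqw" gives "gxrxepv".

gxrxepv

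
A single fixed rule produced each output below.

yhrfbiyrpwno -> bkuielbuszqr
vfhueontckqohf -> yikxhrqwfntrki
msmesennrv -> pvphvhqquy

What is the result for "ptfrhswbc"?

swiukvzef

Rule — shift every letter 3 places forward in the alphabet (wrapping around).
Applying that to "ptfrhswbc" gives "swiukvzef".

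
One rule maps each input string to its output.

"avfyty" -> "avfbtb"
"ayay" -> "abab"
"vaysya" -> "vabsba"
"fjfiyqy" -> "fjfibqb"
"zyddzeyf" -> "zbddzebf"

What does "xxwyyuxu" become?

xxwbbuxu

The pattern: replace every "y" with "b".
So "xxwyyuxu" becomes "xxwbbuxu".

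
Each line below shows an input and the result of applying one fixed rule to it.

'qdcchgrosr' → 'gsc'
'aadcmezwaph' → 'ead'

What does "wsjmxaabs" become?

What's happening: keep one character in every 3, starting at position 3 (positions 3rd, 6th, 9th, ...), then move the first character to the end.
Starting from "wsjmxaabs": after the first operation, "jas"; after the second, "asj".

asj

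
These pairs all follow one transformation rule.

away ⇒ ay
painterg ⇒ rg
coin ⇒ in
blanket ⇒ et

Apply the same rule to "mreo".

eo

Each output is the input with this applied: keep only the last 2 characters.
So "mreo" becomes "eo".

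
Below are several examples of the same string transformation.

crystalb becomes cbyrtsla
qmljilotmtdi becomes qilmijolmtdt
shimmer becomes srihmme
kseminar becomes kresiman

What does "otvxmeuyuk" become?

okvtmxueuy

Looking at the pairs, the operation is to move the last character to the front, then swap each adjacent pair of characters (1↔2, 3↔4, ...).
Starting from "otvxmeuyuk": after the first operation, "kotvxmeuyu"; after the second, "okvtmxueuy".
(Check on "shimmer": → "rshimme" → "srihmme" ✓)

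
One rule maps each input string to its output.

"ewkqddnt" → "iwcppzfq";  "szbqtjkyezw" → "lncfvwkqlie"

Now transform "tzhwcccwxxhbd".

ltioooijjtnpf

Each output is the input with this applied: shift every letter 12 places forward in the alphabet (wrapping around), then move the first character to the end.
Working it through for "tzhwcccwxxhbd": intermediate "fltioooijjtnp", final "ltioooijjtnpf".
(Check on "ewkqddnt": → "qiwcppzf" → "iwcppzfq" ✓)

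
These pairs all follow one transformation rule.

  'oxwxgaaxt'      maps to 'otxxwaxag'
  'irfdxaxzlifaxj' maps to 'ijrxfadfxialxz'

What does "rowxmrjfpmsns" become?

rsonwsxmmprfj

In each case the input is transformed by: take characters alternately from the front and the back (1st, last, 2nd, 2nd-last, ...).
So "rowxmrjfpmsns" becomes "rsonwsxmmprfj".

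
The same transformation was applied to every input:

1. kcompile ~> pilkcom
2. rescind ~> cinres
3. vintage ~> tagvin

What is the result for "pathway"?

The rule is to delete the last character, then move the last 3 characters to the front (rotate right by 3).
Working it through for "pathway": intermediate "pathwa", final "hwapat".
(Check on "rescind": → "rescin" → "cinres" ✓)

hwapat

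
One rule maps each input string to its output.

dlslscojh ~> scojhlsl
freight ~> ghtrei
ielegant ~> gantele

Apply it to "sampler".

leramp

What's happening: delete the first character, then move the first 3 characters to the end (rotate left by 3).
"sampler" → "ampler" → "leramp".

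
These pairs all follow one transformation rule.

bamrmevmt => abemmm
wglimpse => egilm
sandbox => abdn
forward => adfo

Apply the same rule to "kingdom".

dgik

The rule is to sort the characters into alphabetical order, then delete the last 3 characters.
"kingdom" → "dgikmno" → "dgik".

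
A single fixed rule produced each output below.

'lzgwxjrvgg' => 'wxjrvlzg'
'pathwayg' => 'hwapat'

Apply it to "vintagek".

What's happening: delete the last 2 characters, then move the first 3 characters to the end (rotate left by 3).
On "vintagek": the first step gives "vintag", and the second then gives "tagvin".

tagvin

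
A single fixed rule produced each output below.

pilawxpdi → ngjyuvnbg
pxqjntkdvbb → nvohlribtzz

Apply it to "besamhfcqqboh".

Rule — shift every letter 2 places backward in the alphabet (wrapping around).
Doing the same to "besamhfcqqboh": "zcqykfdaoozmf".

zcqykfdaoozmf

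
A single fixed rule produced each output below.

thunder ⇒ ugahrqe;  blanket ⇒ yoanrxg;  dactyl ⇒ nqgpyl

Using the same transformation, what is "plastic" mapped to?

The transformation: shift every letter 13 places forward in the alphabet (wrapping around) — i.e. ROT13, then swap each adjacent pair of characters (1↔2, 3↔4, ...).
"plastic" → "cynfgvp" → "ycfnvgp".
(Check on "thunder": → "guhaqre" → "ugahrqe" ✓)

ycfnvgp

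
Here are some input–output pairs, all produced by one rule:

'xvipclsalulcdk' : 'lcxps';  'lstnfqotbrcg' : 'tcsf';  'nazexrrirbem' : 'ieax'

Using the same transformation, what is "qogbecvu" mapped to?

Looking at the pairs, the operation is to swap the front and back halves of the string, then keep one character in every 3, starting at position 2 (positions 2nd, 5th, 8th, ...).
"qogbecvu" → "ecvuqogb" → "cqb".

cqb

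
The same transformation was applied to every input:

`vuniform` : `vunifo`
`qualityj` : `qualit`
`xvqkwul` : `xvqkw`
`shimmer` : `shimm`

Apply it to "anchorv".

Each output is the input with this applied: delete the last 2 characters.
So "anchorv" becomes "ancho".

ancho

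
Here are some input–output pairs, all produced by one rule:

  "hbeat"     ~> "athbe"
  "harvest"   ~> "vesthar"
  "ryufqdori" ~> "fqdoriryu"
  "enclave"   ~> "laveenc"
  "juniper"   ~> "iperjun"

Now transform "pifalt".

altpif

Each output is the input with this applied: move the first 3 characters to the end (rotate left by 3).
Doing the same to "pifalt": "altpif".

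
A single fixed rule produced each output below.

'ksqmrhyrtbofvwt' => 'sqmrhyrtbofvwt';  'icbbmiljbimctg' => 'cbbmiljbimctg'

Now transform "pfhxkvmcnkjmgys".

fhxkvmcnkjmgys

Each output is the input with this applied: delete the first character.
Applying that to "pfhxkvmcnkjmgys" gives "fhxkvmcnkjmgys".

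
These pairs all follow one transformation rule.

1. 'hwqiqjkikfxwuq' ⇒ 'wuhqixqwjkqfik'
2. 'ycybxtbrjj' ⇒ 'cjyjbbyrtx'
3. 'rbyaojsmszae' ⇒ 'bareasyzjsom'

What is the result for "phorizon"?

The pattern: swap each adjacent pair of characters (1↔2, 3↔4, ...), then take characters alternately from the front and the back (1st, last, 2nd, 2nd-last, ...).
"phorizon" → "hprozino" → "hopnrioz".
(Check on "ycybxtbrjj": → "cybytxrbjj" → "cjyjbbyrtx" ✓)

hopnrioz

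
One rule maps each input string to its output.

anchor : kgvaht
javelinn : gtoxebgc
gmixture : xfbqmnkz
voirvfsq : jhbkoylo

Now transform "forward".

whkptky

The transformation: shift every letter 7 places backward in the alphabet (wrapping around), then swap the first and last characters.
On "forward" that produces "whkptky".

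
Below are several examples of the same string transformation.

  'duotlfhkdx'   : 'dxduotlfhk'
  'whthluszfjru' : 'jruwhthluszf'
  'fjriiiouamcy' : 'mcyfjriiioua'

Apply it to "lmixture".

elmixtur

What's happening: move the first 3 characters to the end (rotate left by 3), then swap the front and back halves of the string.
Working it through for "lmixture": intermediate "xturelmi", final "elmixtur".
(Check on "whthluszfjru": → "hluszfjruwht" → "jruwhthluszf" ✓)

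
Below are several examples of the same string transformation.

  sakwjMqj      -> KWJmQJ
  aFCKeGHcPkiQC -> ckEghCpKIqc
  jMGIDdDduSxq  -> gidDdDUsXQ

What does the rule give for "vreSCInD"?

Rule — flip the case of every letter, then delete the first 2 characters.
On "vreSCInD" that produces "EsciNd".

EsciNd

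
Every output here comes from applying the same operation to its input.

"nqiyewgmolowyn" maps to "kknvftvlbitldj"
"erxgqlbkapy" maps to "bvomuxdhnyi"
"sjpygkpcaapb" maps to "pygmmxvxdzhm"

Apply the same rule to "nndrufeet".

Looking at the pairs, the operation is to take characters alternately from the front and the back (1st, last, 2nd, 2nd-last, ...), then shift every letter 3 places backward in the alphabet (wrapping around).
For "nndrufeet" the result is "kqkbabocr".

kqkbabocr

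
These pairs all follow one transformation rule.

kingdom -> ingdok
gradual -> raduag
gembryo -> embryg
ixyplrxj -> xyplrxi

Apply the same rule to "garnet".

arneg

Rule — delete the last character, then move the first character to the end.
Applying both steps to "garnet": "garne", then "arneg".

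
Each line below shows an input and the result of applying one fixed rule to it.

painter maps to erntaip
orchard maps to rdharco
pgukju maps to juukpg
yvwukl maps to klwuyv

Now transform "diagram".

amgriad

What's happening: reverse the string, then swap each adjacent pair of characters (1↔2, 3↔4, ...).
On "diagram": the first step gives "margaid", and the second then gives "amgriad".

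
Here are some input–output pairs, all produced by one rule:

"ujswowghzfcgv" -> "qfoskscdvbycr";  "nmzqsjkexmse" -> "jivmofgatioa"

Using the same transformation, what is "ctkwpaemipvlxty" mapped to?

The transformation: shift every letter 4 places backward in the alphabet (wrapping around).
So "ctkwpaemipvlxty" becomes "ypgslwaielrhtpu".

ypgslwaielrhtpu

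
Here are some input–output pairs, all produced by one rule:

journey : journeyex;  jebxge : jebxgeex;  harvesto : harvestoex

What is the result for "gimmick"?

gimmickex

Looking at the pairs, the operation is to append "ex".
On "gimmick" that produces "gimmickex".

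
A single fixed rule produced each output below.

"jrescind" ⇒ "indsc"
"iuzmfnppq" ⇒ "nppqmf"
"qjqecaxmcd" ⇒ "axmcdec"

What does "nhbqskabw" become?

kabwqs

The transformation: delete the first 3 characters, then move the first 2 characters to the end (rotate left by 2).
For "nhbqskabw" the result is "kabwqs".
(Check on "qjqecaxmcd": → "ecaxmcd" → "axmcdec" ✓)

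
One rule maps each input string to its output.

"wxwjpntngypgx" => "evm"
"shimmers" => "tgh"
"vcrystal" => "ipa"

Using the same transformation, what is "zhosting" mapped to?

In each case the input is transformed by: shift every letter 11 places backward in the alphabet (wrapping around), then keep only the last 3 characters.
Starting from "zhosting": after the first operation, "owdhixcv"; after the second, "xcv".

xcv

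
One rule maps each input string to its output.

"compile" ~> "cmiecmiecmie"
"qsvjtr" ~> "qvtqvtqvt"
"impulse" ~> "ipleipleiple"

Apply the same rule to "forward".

Rule — keep every other character starting from the first (positions 1st, 3rd, 5th, ...), then write the whole string 3 times in a row.
On "forward" that produces "fradfradfrad".

fradfradfrad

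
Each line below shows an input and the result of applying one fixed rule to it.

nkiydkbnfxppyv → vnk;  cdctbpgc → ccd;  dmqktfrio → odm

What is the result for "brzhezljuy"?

ybr

Rule — move the first 2 characters to the end (rotate left by 2), then keep only the last 3 characters.
For "brzhezljuy", step one produces "zhezljuybr"; step two turns that into "ybr".
(Check on "cdctbpgc": → "ctbpgccd" → "ccd" ✓)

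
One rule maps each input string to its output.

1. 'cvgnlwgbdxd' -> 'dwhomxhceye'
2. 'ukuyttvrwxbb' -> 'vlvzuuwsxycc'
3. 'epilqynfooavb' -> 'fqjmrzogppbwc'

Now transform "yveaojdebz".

zwfbpkefca

The transformation: shift every letter 1 place forward in the alphabet (wrapping around).
Applying that to "yveaojdebz" gives "zwfbpkefca".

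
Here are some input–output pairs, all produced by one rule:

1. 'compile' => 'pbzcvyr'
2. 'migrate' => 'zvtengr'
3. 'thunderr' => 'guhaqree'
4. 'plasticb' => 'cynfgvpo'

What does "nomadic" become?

abznqvp

Looking at the pairs, the operation is to shift every letter 13 places forward in the alphabet (wrapping around) — i.e. ROT13.
"nomadic" → "abznqvp".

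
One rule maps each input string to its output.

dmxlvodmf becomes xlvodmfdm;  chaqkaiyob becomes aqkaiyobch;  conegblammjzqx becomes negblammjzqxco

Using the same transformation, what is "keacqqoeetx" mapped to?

acqqoeetxke

In each case the input is transformed by: move the first 2 characters to the end (rotate left by 2).
For "keacqqoeetx" the result is "acqqoeetxke".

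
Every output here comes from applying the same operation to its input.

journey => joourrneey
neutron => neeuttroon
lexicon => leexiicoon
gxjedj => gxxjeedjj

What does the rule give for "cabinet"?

caabiineet

Each output is the input with this applied: repeat every character 3 times, then keep every other character starting from the second (positions 2nd, 4th, 6th, ...).
Doing the same to "cabinet": "caabiineet".
(Check on "gxjedj": → "gggxxxjjjeeedddjjj" → "gxxjeedjj" ✓)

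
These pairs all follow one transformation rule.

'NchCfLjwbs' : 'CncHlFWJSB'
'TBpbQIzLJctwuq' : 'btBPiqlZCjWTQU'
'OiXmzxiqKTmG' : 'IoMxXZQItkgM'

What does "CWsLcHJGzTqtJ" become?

wclShCgjtZTQj

The rule is to flip the case of every letter, then swap each adjacent pair of characters (1↔2, 3↔4, ...).
Applying that to "CWsLcHJGzTqtJ" gives "wclShCgjtZTQj".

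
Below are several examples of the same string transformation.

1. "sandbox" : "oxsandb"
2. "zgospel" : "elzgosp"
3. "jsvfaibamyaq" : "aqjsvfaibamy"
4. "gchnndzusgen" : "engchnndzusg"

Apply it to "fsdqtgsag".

The transformation: move the last 2 characters to the front (rotate right by 2).
Doing the same to "fsdqtgsag": "agfsdqtgs".

agfsdqtgs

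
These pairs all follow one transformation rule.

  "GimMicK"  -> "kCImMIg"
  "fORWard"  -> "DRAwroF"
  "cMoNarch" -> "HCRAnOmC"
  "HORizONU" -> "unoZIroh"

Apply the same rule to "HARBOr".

Rule — flip the case of every letter, then reverse the string.
Starting from "HARBOr": after the first operation, "harboR"; after the second, "Robrah".

Robrah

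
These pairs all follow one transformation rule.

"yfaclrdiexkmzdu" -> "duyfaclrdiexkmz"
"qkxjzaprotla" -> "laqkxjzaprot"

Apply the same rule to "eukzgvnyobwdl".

dleukzgvnyobw

Looking at the pairs, the operation is to move the last 2 characters to the front (rotate right by 2).
Applying that to "eukzgvnyobwdl" gives "dleukzgvnyobw".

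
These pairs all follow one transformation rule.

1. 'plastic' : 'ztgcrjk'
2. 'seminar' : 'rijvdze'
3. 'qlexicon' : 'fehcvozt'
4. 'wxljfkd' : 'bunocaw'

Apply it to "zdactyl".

pcqurtk

Each output is the input with this applied: shift every letter 9 places backward in the alphabet (wrapping around), then move the last 2 characters to the front (rotate right by 2).
Starting from "zdactyl": after the first operation, "qurtkpc"; after the second, "pcqurtk".
(Check on "wxljfkd": → "nocawbu" → "bunocaw" ✓)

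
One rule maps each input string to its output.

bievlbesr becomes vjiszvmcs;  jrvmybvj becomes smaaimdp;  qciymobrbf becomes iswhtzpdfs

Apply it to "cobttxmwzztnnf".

Rule — move the last 3 characters to the front (rotate right by 3), then shift every letter 9 places backward in the alphabet (wrapping around).
Starting from "cobttxmwzztnnf": after the first operation, "nnfcobttxmwzzt"; after the second, "eewtfskkodnqqk".

eewtfskkodnqqk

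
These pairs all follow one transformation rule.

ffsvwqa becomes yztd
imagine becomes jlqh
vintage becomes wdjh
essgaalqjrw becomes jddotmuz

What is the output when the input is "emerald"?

udog

The transformation: shift every letter 3 places forward in the alphabet (wrapping around), then delete the first 3 characters.
For "emerald", step one produces "hphudog"; step two turns that into "udog".
(Check on "imagine": → "lpdjlqh" → "jlqh" ✓)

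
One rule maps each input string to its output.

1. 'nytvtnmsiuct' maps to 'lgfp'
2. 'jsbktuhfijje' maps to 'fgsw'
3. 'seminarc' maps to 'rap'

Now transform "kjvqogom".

wbz

The rule is to shift every letter 13 places forward in the alphabet (wrapping around) — i.e. ROT13, then keep one character in every 3, starting at position 2 (positions 2nd, 5th, 8th, ...).
On "kjvqogom": the first step gives "xwidbtbz", and the second then gives "wbz".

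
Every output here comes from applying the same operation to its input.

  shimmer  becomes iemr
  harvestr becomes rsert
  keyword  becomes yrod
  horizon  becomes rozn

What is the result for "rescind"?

The pattern: swap each adjacent pair of characters (1↔2, 3↔4, ...), then delete the first 3 characters.
Applying both steps to "rescind": "ercsnid", then "snid".

snid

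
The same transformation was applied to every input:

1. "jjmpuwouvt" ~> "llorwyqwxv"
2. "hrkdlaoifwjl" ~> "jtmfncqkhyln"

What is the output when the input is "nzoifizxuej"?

The rule is to shift every letter 2 places forward in the alphabet (wrapping around).
"nzoifizxuej" → "pbqkhkbzwgl".

pbqkhkbzwgl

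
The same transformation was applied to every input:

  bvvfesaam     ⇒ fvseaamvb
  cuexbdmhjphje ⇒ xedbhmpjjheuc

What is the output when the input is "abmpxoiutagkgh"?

pmoxuiatkghgba

In each case the input is transformed by: swap each adjacent pair of characters (1↔2, 3↔4, ...), then move the first 2 characters to the end (rotate left by 2).
On "abmpxoiutagkgh": the first step gives "bapmoxuiatkghg", and the second then gives "pmoxuiatkghgba".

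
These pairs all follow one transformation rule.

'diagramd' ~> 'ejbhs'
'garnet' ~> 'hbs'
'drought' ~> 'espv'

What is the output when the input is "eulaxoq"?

fvmb

Rule — shift every letter 1 place forward in the alphabet (wrapping around), then delete the last 3 characters.
Starting from "eulaxoq": after the first operation, "fvmbypr"; after the second, "fvmb".
(Check on "diagramd": → "ejbhsbne" → "ejbhs" ✓)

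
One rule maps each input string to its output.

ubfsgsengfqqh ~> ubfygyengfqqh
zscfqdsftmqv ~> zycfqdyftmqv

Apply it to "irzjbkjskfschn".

irzjbkjykfychn

Each output is the input with this applied: replace every "s" with "y".
Applying that to "irzjbkjskfschn" gives "irzjbkjykfychn".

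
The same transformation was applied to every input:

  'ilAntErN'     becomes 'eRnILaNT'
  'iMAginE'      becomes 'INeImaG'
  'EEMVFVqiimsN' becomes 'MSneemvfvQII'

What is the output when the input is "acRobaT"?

In each case the input is transformed by: move the last 3 characters to the front (rotate right by 3), then flip the case of every letter.
Applying that to "acRobaT" gives "BAtACrO".

BAtACrO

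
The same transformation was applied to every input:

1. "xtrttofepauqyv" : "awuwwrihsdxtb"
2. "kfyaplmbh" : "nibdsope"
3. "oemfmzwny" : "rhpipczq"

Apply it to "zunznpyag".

cxqcqsbd

The transformation: delete the last character, then shift every letter 3 places forward in the alphabet (wrapping around).
"zunznpyag" → "zunznpya" → "cxqcqsbd".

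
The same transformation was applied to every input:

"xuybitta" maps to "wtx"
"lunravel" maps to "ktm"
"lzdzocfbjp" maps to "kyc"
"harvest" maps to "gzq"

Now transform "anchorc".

In each case the input is transformed by: shift every letter 1 place backward in the alphabet (wrapping around), then keep only the first 3 characters.
Applying that to "anchorc" gives "zmb".

zmb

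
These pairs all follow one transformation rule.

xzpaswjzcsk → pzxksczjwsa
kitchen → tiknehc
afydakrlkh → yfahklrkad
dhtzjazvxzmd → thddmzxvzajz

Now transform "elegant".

Each output is the input with this applied: move the first 3 characters to the end (rotate left by 3), then reverse the string.
Starting from "elegant": after the first operation, "gantele"; after the second, "eletnag".

eletnag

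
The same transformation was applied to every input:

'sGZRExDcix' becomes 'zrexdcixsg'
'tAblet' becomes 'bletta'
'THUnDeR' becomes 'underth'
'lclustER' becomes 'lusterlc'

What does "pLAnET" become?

anetpl

In each case the input is transformed by: move the first 2 characters to the end (rotate left by 2), then convert every letter to lowercase.
Applying both steps to "pLAnET": "AnETpL", then "anetpl".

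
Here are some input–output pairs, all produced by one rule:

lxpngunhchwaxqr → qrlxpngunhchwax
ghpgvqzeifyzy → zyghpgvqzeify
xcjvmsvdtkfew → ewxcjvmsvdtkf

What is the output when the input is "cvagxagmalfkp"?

What's happening: move the last 2 characters to the front (rotate right by 2).
So "cvagxagmalfkp" becomes "kpcvagxagmalf".

kpcvagxagmalf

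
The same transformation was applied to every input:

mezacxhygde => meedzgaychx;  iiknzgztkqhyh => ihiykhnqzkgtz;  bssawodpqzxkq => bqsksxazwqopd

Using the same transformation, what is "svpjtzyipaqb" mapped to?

In each case the input is transformed by: take characters alternately from the front and the back (1st, last, 2nd, 2nd-last, ...).
"svpjtzyipaqb" → "sbvqpajptizy".

sbvqpajptizy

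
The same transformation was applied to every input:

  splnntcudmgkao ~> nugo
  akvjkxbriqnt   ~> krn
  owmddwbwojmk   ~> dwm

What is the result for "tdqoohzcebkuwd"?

Looking at the pairs, the operation is to delete the first 3 characters, then keep one character in every 3, starting at position 2 (positions 2nd, 5th, 8th, ...).
Applying both steps to "tdqoohzcebkuwd": "oohzcebkuwd", then "ockd".
(Check on "akvjkxbriqnt": → "jkxbriqnt" → "krn" ✓)

ockd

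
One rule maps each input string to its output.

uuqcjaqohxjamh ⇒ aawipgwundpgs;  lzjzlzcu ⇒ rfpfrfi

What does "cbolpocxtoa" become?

ihurvuidzu

The transformation: delete the last character, then shift every letter 6 places forward in the alphabet (wrapping around).
For "cbolpocxtoa", step one produces "cbolpocxto"; step two turns that into "ihurvuidzu".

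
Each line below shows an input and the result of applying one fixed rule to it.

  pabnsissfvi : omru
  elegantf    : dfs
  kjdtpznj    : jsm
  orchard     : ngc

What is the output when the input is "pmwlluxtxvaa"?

In each case the input is transformed by: keep one character in every 3, starting at position 1 (positions 1st, 4th, 7th, ...), then shift every letter 1 place backward in the alphabet (wrapping around).
"pmwlluxtxvaa" → "plxv" → "okwu".

okwu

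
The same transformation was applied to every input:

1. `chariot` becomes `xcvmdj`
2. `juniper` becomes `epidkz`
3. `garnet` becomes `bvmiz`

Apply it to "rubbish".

mpwwdn

The pattern: shift every letter 5 places backward in the alphabet (wrapping around), then delete the last character.
So "rubbish" becomes "mpwwdn".
(Check on "chariot": → "xcvmdjo" → "xcvmdj" ✓)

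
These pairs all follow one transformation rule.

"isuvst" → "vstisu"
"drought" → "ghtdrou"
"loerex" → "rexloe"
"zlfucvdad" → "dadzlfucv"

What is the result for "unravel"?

Each output is the input with this applied: move the last 3 characters to the front (rotate right by 3).
On "unravel" that produces "velunra".

velunra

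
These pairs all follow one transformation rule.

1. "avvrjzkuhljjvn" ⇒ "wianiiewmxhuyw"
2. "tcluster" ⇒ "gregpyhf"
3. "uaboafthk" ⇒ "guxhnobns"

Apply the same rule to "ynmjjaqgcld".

pyqlazwwndt

In each case the input is transformed by: move the last 3 characters to the front (rotate right by 3), then shift every letter 13 places forward in the alphabet (wrapping around) — i.e. ROT13.
On "ynmjjaqgcld": the first step gives "cldynmjjaqg", and the second then gives "pyqlazwwndt".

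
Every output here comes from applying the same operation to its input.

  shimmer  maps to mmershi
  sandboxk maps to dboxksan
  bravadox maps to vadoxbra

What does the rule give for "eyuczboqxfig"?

Rule — move the first 3 characters to the end (rotate left by 3).
Doing the same to "eyuczboqxfig": "czboqxfigeyu".

czboqxfigeyu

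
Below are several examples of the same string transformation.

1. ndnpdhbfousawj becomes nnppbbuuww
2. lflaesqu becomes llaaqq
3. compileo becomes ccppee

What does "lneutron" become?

lluuoo

Looking at the pairs, the operation is to keep one character in every 3, starting at position 1 (positions 1st, 4th, 7th, ...), then double every character.
On "lneutron": the first step gives "luo", and the second then gives "lluuoo".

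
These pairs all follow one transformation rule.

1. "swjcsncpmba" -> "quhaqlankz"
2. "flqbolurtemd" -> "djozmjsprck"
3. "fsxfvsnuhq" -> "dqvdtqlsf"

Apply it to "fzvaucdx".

The transformation: delete the last character, then shift every letter 2 places backward in the alphabet (wrapping around).
On "fzvaucdx" that produces "dxtysab".

dxtysab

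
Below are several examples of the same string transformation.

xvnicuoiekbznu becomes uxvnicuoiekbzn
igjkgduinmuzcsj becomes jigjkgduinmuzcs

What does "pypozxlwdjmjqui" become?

The rule is to move the last character to the front.
On "pypozxlwdjmjqui" that produces "ipypozxlwdjmjqu".

ipypozxlwdjmjqu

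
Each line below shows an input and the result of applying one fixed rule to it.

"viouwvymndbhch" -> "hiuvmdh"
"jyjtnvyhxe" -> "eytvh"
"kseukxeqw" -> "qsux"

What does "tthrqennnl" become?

ltren

Rule — keep every other character starting from the second (positions 2nd, 4th, 6th, ...), then move the last character to the front.
For "tthrqennnl", step one produces "trenl"; step two turns that into "ltren".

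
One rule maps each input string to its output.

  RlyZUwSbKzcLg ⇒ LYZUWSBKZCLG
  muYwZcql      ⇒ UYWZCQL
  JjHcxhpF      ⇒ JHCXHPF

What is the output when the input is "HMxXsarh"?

In each case the input is transformed by: delete the first character, then convert every letter to uppercase.
For "HMxXsarh", step one produces "MxXsarh"; step two turns that into "MXXSARH".

MXXSARH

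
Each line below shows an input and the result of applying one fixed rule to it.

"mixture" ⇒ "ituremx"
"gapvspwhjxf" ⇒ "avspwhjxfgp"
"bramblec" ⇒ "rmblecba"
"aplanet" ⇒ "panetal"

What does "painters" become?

The pattern: move the first 2 characters to the end (rotate left by 2), then swap the first and last characters.
On "painters": the first step gives "interspa", and the second then gives "anterspi".

anterspi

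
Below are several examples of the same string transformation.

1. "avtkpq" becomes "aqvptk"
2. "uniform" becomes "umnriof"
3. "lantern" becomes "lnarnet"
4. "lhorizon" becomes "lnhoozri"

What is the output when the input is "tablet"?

ttaebl

In each case the input is transformed by: take characters alternately from the front and the back (1st, last, 2nd, 2nd-last, ...).
Applying that to "tablet" gives "ttaebl".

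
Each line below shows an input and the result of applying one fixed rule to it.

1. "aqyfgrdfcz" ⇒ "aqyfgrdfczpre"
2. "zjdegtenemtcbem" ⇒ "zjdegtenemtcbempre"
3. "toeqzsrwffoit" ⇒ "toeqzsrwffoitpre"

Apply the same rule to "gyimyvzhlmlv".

gyimyvzhlmlvpre

The rule is to append "pre".
"gyimyvzhlmlv" → "gyimyvzhlmlvpre".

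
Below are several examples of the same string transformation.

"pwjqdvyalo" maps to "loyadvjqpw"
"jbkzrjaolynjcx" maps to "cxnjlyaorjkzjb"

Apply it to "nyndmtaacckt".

ktccaamtndny

The transformation: swap each adjacent pair of characters (1↔2, 3↔4, ...), then reverse the string.
On "nyndmtaacckt" that produces "ktccaamtndny".
(Check on "jbkzrjaolynjcx": → "bjzkjroayljnxc" → "cxnjlyaorjkzjb" ✓)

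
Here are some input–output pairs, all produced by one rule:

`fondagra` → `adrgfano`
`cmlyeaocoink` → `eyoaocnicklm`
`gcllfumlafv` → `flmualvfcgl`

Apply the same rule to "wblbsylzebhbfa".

The transformation: move the first 3 characters to the end (rotate left by 3), then swap each adjacent pair of characters (1↔2, 3↔4, ...).
"wblbsylzebhbfa" → "bsylzebhbfawbl" → "sblyezhbfbwalb".

sblyezhbfbwalb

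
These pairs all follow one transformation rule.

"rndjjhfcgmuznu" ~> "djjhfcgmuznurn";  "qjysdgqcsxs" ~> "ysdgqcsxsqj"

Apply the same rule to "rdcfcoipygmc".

Each output is the input with this applied: move the first 2 characters to the end (rotate left by 2).
So "rdcfcoipygmc" becomes "cfcoipygmcrd".

cfcoipygmcrd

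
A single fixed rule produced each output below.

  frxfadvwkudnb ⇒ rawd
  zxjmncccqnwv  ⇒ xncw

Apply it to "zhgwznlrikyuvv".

The pattern: keep one character in every 3, starting at position 2 (positions 2nd, 5th, 8th, ...).
Applying that to "zhgwznlrikyuvv" gives "hzryv".

hzryv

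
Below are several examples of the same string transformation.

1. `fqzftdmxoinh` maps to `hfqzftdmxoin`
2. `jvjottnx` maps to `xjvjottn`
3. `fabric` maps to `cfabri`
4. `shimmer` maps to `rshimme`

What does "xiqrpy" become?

Looking at the pairs, the operation is to move the last character to the front.
Doing the same to "xiqrpy": "yxiqrp".

yxiqrp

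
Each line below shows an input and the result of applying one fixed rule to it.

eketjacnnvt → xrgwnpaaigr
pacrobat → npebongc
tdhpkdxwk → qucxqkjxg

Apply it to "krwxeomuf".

Looking at the pairs, the operation is to shift every letter 13 places forward in the alphabet (wrapping around) — i.e. ROT13, then move the first character to the end.
Starting from "krwxeomuf": after the first operation, "xejkrbzhs"; after the second, "ejkrbzhsx".
(Check on "pacrobat": → "cnpebong" → "npebongc" ✓)

ejkrbzhsx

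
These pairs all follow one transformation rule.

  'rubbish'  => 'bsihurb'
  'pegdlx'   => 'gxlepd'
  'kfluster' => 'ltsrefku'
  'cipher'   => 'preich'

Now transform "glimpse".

ispelgm

Each output is the input with this applied: swap each adjacent pair of characters (1↔2, 3↔4, ...), then move the first 3 characters to the end (rotate left by 3).
Applying both steps to "glimpse": "lgmispe", then "ispelgm".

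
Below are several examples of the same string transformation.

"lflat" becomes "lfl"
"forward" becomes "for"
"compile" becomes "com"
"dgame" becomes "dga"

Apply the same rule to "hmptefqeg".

Rule — keep only the first 3 characters.
Doing the same to "hmptefqeg": "hmp".

hmp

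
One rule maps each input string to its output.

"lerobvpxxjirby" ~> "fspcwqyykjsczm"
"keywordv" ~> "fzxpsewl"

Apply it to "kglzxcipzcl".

hmaydjqadml

What's happening: move the first character to the end, then shift every letter 1 place forward in the alphabet (wrapping around).
Doing the same to "kglzxcipzcl": "hmaydjqadml".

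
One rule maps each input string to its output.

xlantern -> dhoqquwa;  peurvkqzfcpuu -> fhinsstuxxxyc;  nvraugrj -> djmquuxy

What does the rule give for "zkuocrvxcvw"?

ffnruxyyzac

In each case the input is transformed by: sort the characters into alphabetical order, then shift every letter 3 places forward in the alphabet (wrapping around).
Working it through for "zkuocrvxcvw": intermediate "cckoruvvwxz", final "ffnruxyyzac".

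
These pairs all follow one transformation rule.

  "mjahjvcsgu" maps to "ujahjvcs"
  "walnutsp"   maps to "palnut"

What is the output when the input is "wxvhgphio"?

oxvhgph

The pattern: swap the first and last characters, then delete the last 2 characters.
"wxvhgphio" → "oxvhgph".
(Check on "walnutsp": → "palnutsw" → "palnut" ✓)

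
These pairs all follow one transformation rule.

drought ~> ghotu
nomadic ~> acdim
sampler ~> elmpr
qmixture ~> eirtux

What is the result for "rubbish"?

bbhis

Rule — delete the first 2 characters, then sort the characters into alphabetical order.
Working it through for "rubbish": intermediate "bbish", final "bbhis".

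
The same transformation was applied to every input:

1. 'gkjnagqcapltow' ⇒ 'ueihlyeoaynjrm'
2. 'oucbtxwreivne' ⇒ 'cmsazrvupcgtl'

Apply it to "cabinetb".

zayzglcr

The pattern: shift every letter 2 places backward in the alphabet (wrapping around), then move the last character to the front.
Starting from "cabinetb": after the first operation, "ayzglcrz"; after the second, "zayzglcr".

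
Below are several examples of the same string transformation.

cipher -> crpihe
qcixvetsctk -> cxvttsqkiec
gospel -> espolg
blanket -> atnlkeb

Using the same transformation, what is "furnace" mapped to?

aurnfec

The rule is to sort the characters into reverse alphabetical order, then move the last character to the front.
Doing the same to "furnace": "aurnfec".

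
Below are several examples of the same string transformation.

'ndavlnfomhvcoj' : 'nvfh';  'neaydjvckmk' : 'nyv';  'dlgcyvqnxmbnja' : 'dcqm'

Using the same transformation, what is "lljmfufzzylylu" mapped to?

lmfy

Each output is the input with this applied: delete the last 3 characters, then keep one character in every 3, starting at position 1 (positions 1st, 4th, 7th, ...).
Doing the same to "lljmfufzzylylu": "lmfy".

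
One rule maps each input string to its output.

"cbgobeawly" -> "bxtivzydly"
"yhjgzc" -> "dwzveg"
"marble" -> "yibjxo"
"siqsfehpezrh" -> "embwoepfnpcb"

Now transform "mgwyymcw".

The rule is to shift every letter 3 places backward in the alphabet (wrapping around), then swap the front and back halves of the string.
Applying that to "mgwyymcw" gives "vjztjdtv".

vjztjdtv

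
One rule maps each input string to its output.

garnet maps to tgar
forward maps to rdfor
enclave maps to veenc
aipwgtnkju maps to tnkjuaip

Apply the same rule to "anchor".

What's happening: move the first 3 characters to the end (rotate left by 3), then delete the first 2 characters.
"anchor" → "horanc" → "ranc".

ranc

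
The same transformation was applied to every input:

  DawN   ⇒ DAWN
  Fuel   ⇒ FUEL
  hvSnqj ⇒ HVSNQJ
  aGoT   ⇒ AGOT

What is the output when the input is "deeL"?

Each output is the input with this applied: convert every letter to uppercase.
So "deeL" becomes "DEEL".

DEEL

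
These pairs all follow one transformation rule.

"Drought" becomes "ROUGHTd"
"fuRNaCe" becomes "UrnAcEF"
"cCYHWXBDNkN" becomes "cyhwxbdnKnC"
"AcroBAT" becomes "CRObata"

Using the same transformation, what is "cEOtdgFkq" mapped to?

Each output is the input with this applied: move the first character to the end, then flip the case of every letter.
For "cEOtdgFkq", step one produces "EOtdgFkqc"; step two turns that into "eoTDGfKQC".

eoTDGfKQC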